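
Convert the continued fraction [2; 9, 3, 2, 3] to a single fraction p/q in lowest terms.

Fold from the inside: start with 3/1.
  2 + 1/3 = 7/3
  3 + 3/7 = 24/7
  9 + 7/24 = 223/24
  2 + 24/223 = 470/223

470/223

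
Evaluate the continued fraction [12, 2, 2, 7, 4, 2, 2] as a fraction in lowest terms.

10408/839

Fold from the inside: start with 2/1.
  2 + 1/2 = 5/2
  4 + 2/5 = 22/5
  7 + 5/22 = 159/22
  2 + 22/159 = 340/159
  2 + 159/340 = 839/340
  12 + 340/839 = 10408/839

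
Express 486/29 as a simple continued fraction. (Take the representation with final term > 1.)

486 = 16·29 + 22
29 = 1·22 + 7
22 = 3·7 + 1
7 = 7·1 + 0  (stop)
So 486/29 = [16; 1, 3, 7].

[16; 1, 3, 7]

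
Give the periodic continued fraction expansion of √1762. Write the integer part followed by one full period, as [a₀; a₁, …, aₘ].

a₀ = ⌊√1762⌋ = 41.
With m₀=0, d₀=1 and mₖ₊₁ = dₖaₖ − mₖ, dₖ₊₁ = (n − mₖ₊₁²)/dₖ, aₖ₊₁ = ⌊(a₀+mₖ₊₁)/dₖ₊₁⌋:
  k=1: m=41, d=81, a=1
  k=2: m=40, d=2, a=40
  k=3: m=40, d=81, a=1
  k=4: m=41, d=1, a=82
d=1 and a=2a₀=82 at k=4, so the next step gives (m, d) = (41, 81) again — its k=1 value — and the period has length 4.

[41; 1, 40, 1, 82]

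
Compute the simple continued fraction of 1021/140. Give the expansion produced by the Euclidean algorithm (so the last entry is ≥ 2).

1021 = 7×140 + 41
140 = 3×41 + 17
41 = 2×17 + 7
17 = 2×7 + 3
7 = 2×3 + 1
3 = 3×1 + 0  (stop)
So 1021/140 = [7; 3, 2, 2, 2, 3].

[7; 3, 2, 2, 2, 3]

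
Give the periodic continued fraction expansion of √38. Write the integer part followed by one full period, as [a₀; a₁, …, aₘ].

a₀ = ⌊√38⌋ = 6.
With m₀=0, d₀=1 and mₖ₊₁ = dₖaₖ − mₖ, dₖ₊₁ = (n − mₖ₊₁²)/dₖ, aₖ₊₁ = ⌊(a₀+mₖ₊₁)/dₖ₊₁⌋:
  k=1: m=6, d=2, a=6
  k=2: m=6, d=1, a=12
d=1 and a=2a₀=12 at k=2, so the next step gives (m, d) = (6, 2) again — its k=1 value — and the period has length 2.

[6; 6, 12]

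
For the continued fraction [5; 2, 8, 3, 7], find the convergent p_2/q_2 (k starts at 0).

Using pₖ = aₖpₖ₋₁ + pₖ₋₂, qₖ = aₖqₖ₋₁ + qₖ₋₂ (with p₋₁=1, p₋₂=0, q₋₁=0, q₋₂=1):
  k=0: a=5, p=5, q=1
  k=1: a=2, p=11, q=2
  k=2: a=8, p=93, q=17

93/17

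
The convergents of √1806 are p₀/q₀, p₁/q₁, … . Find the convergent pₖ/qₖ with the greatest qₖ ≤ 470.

√1806 = [42; 2, 84, …] (period length 2).
Convergents:
  p_0/q_0 = 42/1
  p_1/q_1 = 85/2
  p_2/q_2 = 7182/169
  p_3/q_3 = 14449/340
  p_4/q_4 = 1220898/28729
q_3 = 340 ≤ 470 < 28729 = q_4, so the answer is 14449/340.

14449/340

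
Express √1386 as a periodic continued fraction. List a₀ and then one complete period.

a₀ = ⌊√1386⌋ = 37.
With m₀=0, d₀=1 and mₖ₊₁ = dₖaₖ − mₖ, dₖ₊₁ = (n − mₖ₊₁²)/dₖ, aₖ₊₁ = ⌊(a₀+mₖ₊₁)/dₖ₊₁⌋:
  k=1: m=37, d=17, a=4
  k=2: m=31, d=25, a=2
  k=3: m=19, d=41, a=1
  k=4: m=22, d=22, a=2
  k=5: m=22, d=41, a=1
  k=6: m=19, d=25, a=2
  k=7: m=31, d=17, a=4
  k=8: m=37, d=1, a=74
d=1 and a=2a₀=74 at k=8, so the next step gives (m, d) = (37, 17) again — its k=1 value — and the period has length 8.

[37; 4, 2, 1, 2, 1, 2, 4, 74]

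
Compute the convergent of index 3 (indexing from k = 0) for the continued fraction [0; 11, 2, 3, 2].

7/80

Using pₖ = aₖpₖ₋₁ + pₖ₋₂, qₖ = aₖqₖ₋₁ + qₖ₋₂ (with p₋₁=1, p₋₂=0, q₋₁=0, q₋₂=1):
  k=0: a=0, p=0, q=1
  k=1: a=11, p=1, q=11
  k=2: a=2, p=2, q=23
  k=3: a=3, p=7, q=80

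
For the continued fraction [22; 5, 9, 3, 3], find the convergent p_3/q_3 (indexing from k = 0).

3174/143

Using pₖ = aₖpₖ₋₁ + pₖ₋₂, qₖ = aₖqₖ₋₁ + qₖ₋₂ (with p₋₁=1, p₋₂=0, q₋₁=0, q₋₂=1):
  k=0: a=22, p=22, q=1
  k=1: a=5, p=111, q=5
  k=2: a=9, p=1021, q=46
  k=3: a=3, p=3174, q=143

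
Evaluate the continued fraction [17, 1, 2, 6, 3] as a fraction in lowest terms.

Fold from the inside: start with 3/1.
  6 + 1/3 = 19/3
  2 + 3/19 = 41/19
  1 + 19/41 = 60/41
  17 + 41/60 = 1061/60

1061/60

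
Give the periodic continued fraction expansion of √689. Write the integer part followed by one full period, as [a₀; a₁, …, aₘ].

[26; 4, 52]

a₀ = ⌊√689⌋ = 26.
With m₀=0, d₀=1 and mₖ₊₁ = dₖaₖ − mₖ, dₖ₊₁ = (n − mₖ₊₁²)/dₖ, aₖ₊₁ = ⌊(a₀+mₖ₊₁)/dₖ₊₁⌋:
  k=1: m=26, d=13, a=4
  k=2: m=26, d=1, a=52
d=1 and a=2a₀=52 at k=2, so the next step gives (m, d) = (26, 13) again — its k=1 value — and the period has length 2.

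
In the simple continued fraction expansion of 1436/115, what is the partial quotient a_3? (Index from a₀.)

1

1436 = 12·115 + 56   →  a_0 = 12
115 = 2·56 + 3   →  a_1 = 2
56 = 18·3 + 2   →  a_2 = 18
3 = 1·2 + 1   →  a_3 = 1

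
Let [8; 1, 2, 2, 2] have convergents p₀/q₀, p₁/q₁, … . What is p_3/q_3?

61/7

Using pₖ = aₖpₖ₋₁ + pₖ₋₂, qₖ = aₖqₖ₋₁ + qₖ₋₂ (with p₋₁=1, p₋₂=0, q₋₁=0, q₋₂=1):
  k=0: a=8, p=8, q=1
  k=1: a=1, p=9, q=1
  k=2: a=2, p=26, q=3
  k=3: a=2, p=61, q=7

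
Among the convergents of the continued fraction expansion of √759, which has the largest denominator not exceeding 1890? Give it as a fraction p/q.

30608/1111

√759 = [27; 1, 1, 4, 1, 1, 54, …] (period length 6).
Convergents:
  p_0/q_0 = 27/1
  p_1/q_1 = 28/1
  p_2/q_2 = 55/2
  p_3/q_3 = 248/9
  p_4/q_4 = 303/11
  p_5/q_5 = 551/20
  p_6/q_6 = 30057/1091
  p_7/q_7 = 30608/1111
  p_8/q_8 = 60665/2202
q_7 = 1111 ≤ 1890 < 2202 = q_8, so the answer is 30608/1111.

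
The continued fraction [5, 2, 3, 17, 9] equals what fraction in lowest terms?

Using pₖ = aₖpₖ₋₁ + pₖ₋₂ and qₖ = aₖqₖ₋₁ + qₖ₋₂:
  k=0: a=5, p=5, q=1
  k=1: a=2, p=11, q=2
  k=2: a=3, p=38, q=7
  k=3: a=17, p=657, q=121
  k=4: a=9, p=5951, q=1096

5951/1096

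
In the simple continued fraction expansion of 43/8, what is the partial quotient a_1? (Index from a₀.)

2

43 = 5·8 + 3   →  a_0 = 5
8 = 2·3 + 2   →  a_1 = 2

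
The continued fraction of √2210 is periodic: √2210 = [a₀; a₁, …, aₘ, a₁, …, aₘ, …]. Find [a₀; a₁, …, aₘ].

[47; 94]

a₀ = ⌊√2210⌋ = 47.
With m₀=0, d₀=1 and mₖ₊₁ = dₖaₖ − mₖ, dₖ₊₁ = (n − mₖ₊₁²)/dₖ, aₖ₊₁ = ⌊(a₀+mₖ₊₁)/dₖ₊₁⌋:
  k=1: m=47, d=1, a=94
d=1 and a=2a₀=94 at k=1, so the next step gives (m, d) = (47, 1) again — its k=1 value — and the period has length 1.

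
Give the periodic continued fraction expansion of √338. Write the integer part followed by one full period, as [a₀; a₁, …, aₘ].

[18; 2, 1, 1, 2, 36]

a₀ = ⌊√338⌋ = 18.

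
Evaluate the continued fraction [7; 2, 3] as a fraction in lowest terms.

Using pₖ = aₖpₖ₋₁ + pₖ₋₂ and qₖ = aₖqₖ₋₁ + qₖ₋₂:
  k=0: a=7, p=7, q=1
  k=1: a=2, p=15, q=2
  k=2: a=3, p=52, q=7

52/7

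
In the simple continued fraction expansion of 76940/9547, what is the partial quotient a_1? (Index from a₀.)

16

76940 = 8·9547 + 564   →  a_0 = 8
9547 = 16·564 + 523   →  a_1 = 16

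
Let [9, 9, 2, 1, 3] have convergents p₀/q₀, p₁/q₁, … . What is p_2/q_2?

173/19

Using pₖ = aₖpₖ₋₁ + pₖ₋₂, qₖ = aₖqₖ₋₁ + qₖ₋₂ (with p₋₁=1, p₋₂=0, q₋₁=0, q₋₂=1):
  k=0: a=9, p=9, q=1
  k=1: a=9, p=82, q=9
  k=2: a=2, p=173, q=19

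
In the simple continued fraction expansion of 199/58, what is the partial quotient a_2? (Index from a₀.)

3

199 = 3·58 + 25   →  a_0 = 3
58 = 2·25 + 8   →  a_1 = 2
25 = 3·8 + 1   →  a_2 = 3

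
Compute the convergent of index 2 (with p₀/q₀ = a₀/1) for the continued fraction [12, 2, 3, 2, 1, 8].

87/7

Using pₖ = aₖpₖ₋₁ + pₖ₋₂, qₖ = aₖqₖ₋₁ + qₖ₋₂ (with p₋₁=1, p₋₂=0, q₋₁=0, q₋₂=1):
  k=0: a=12, p=12, q=1
  k=1: a=2, p=25, q=2
  k=2: a=3, p=87, q=7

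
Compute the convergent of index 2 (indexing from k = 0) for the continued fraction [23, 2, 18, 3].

869/37

Using pₖ = aₖpₖ₋₁ + pₖ₋₂, qₖ = aₖqₖ₋₁ + qₖ₋₂ (with p₋₁=1, p₋₂=0, q₋₁=0, q₋₂=1):
  k=0: a=23, p=23, q=1
  k=1: a=2, p=47, q=2
  k=2: a=18, p=869, q=37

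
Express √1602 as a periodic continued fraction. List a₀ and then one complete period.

[40; 40, 80]

a₀ = ⌊√1602⌋ = 40.
With m₀=0, d₀=1 and mₖ₊₁ = dₖaₖ − mₖ, dₖ₊₁ = (n − mₖ₊₁²)/dₖ, aₖ₊₁ = ⌊(a₀+mₖ₊₁)/dₖ₊₁⌋:
  k=1: m=40, d=2, a=40
  k=2: m=40, d=1, a=80
d=1 and a=2a₀=80 at k=2, so the next step gives (m, d) = (40, 2) again — its k=1 value — and the period has length 2.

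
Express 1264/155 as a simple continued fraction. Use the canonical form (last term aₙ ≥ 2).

[8; 6, 2, 5, 2]

1264 = 8*155 + 24
155 = 6*24 + 11
24 = 2*11 + 2
11 = 5*2 + 1
2 = 2*1 + 0  (stop)
So 1264/155 = [8; 6, 2, 5, 2].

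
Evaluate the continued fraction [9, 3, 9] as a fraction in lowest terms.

Fold from the inside: start with 9/1.
  3 + 1/9 = 28/9
  9 + 9/28 = 261/28

261/28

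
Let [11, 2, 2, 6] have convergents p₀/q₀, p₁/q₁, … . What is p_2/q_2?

57/5

Using pₖ = aₖpₖ₋₁ + pₖ₋₂, qₖ = aₖqₖ₋₁ + qₖ₋₂ (with p₋₁=1, p₋₂=0, q₋₁=0, q₋₂=1):
  k=0: a=11, p=11, q=1
  k=1: a=2, p=23, q=2
  k=2: a=2, p=57, q=5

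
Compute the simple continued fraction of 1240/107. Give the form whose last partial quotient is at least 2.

1240 = 11*107 + 63
107 = 1*63 + 44
63 = 1*44 + 19
44 = 2*19 + 6
19 = 3*6 + 1
6 = 6*1 + 0  (stop)
So 1240/107 = [11; 1, 1, 2, 3, 6].

[11; 1, 1, 2, 3, 6]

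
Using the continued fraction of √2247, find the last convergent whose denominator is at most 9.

237/5

√2247 = [47; 2, 2, 15, 2, 2, 94, …] (period length 6).
Convergents:
  p_0/q_0 = 47/1
  p_1/q_1 = 95/2
  p_2/q_2 = 237/5
  p_3/q_3 = 3650/77
q_2 = 5 ≤ 9 < 77 = q_3, so the answer is 237/5.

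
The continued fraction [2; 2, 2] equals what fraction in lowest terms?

Fold from the inside: start with 2/1.
  2 + 1/2 = 5/2
  2 + 2/5 = 12/5

12/5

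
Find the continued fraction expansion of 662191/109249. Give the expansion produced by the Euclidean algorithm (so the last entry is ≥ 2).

[6; 16, 3, 5, 6, 16, 1, 3]

662191 = 6*109249 + 6697
109249 = 16*6697 + 2097
6697 = 3*2097 + 406
2097 = 5*406 + 67
406 = 6*67 + 4
67 = 16*4 + 3
4 = 1*3 + 1
3 = 3*1 + 0  (stop)
So 662191/109249 = [6; 16, 3, 5, 6, 16, 1, 3].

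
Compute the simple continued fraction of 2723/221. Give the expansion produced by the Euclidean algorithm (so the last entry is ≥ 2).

[12; 3, 8, 1, 7]

2723 = 12*221 + 71
221 = 3*71 + 8
71 = 8*8 + 7
8 = 1*7 + 1
7 = 7*1 + 0  (stop)
So 2723/221 = [12; 3, 8, 1, 7].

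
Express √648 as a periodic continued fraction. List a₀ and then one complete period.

a₀ = ⌊√648⌋ = 25.
With m₀=0, d₀=1 and mₖ₊₁ = dₖaₖ − mₖ, dₖ₊₁ = (n − mₖ₊₁²)/dₖ, aₖ₊₁ = ⌊(a₀+mₖ₊₁)/dₖ₊₁⌋:
  k=1: m=25, d=23, a=2
  k=2: m=21, d=9, a=5
  k=3: m=24, d=8, a=6
  k=4: m=24, d=9, a=5
  k=5: m=21, d=23, a=2
  k=6: m=25, d=1, a=50
d=1 and a=2a₀=50 at k=6, so the next step gives (m, d) = (25, 23) again — its k=1 value — and the period has length 6.

[25; 2, 5, 6, 5, 2, 50]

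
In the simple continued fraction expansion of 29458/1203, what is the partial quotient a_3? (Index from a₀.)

29458 = 24·1203 + 586   →  a_0 = 24
1203 = 2·586 + 31   →  a_1 = 2
586 = 18·31 + 28   →  a_2 = 18
31 = 1·28 + 3   →  a_3 = 1

1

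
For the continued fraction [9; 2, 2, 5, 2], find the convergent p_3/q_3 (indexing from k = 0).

254/27

Using pₖ = aₖpₖ₋₁ + pₖ₋₂, qₖ = aₖqₖ₋₁ + qₖ₋₂ (with p₋₁=1, p₋₂=0, q₋₁=0, q₋₂=1):
  k=0: a=9, p=9, q=1
  k=1: a=2, p=19, q=2
  k=2: a=2, p=47, q=5
  k=3: a=5, p=254, q=27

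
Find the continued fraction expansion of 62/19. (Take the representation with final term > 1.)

62 = 3·19 + 5
19 = 3·5 + 4
5 = 1·4 + 1
4 = 4·1 + 0  (stop)
So 62/19 = [3; 3, 1, 4].

[3; 3, 1, 4]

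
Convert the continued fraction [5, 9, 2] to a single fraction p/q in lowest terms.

97/19

Using pₖ = aₖpₖ₋₁ + pₖ₋₂ and qₖ = aₖqₖ₋₁ + qₖ₋₂:
  k=0: a=5, p=5, q=1
  k=1: a=9, p=46, q=9
  k=2: a=2, p=97, q=19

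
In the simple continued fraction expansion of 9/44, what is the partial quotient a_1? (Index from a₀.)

4

9 = 0·44 + 9   →  a_0 = 0
44 = 4·9 + 8   →  a_1 = 4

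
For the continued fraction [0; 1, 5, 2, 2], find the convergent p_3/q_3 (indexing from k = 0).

Using pₖ = aₖpₖ₋₁ + pₖ₋₂, qₖ = aₖqₖ₋₁ + qₖ₋₂ (with p₋₁=1, p₋₂=0, q₋₁=0, q₋₂=1):
  k=0: a=0, p=0, q=1
  k=1: a=1, p=1, q=1
  k=2: a=5, p=5, q=6
  k=3: a=2, p=11, q=13

11/13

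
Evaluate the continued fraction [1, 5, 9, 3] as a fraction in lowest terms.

171/143

Using pₖ = aₖpₖ₋₁ + pₖ₋₂ and qₖ = aₖqₖ₋₁ + qₖ₋₂:
  k=0: a=1, p=1, q=1
  k=1: a=5, p=6, q=5
  k=2: a=9, p=55, q=46
  k=3: a=3, p=171, q=143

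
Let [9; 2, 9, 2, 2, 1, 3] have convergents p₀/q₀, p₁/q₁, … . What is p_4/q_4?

938/99

Using pₖ = aₖpₖ₋₁ + pₖ₋₂, qₖ = aₖqₖ₋₁ + qₖ₋₂ (with p₋₁=1, p₋₂=0, q₋₁=0, q₋₂=1):
  k=0: a=9, p=9, q=1
  k=1: a=2, p=19, q=2
  k=2: a=9, p=180, q=19
  k=3: a=2, p=379, q=40
  k=4: a=2, p=938, q=99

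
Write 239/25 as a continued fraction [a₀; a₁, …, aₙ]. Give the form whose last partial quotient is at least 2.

[9; 1, 1, 3, 1, 2]

239 = 9×25 + 14
25 = 1×14 + 11
14 = 1×11 + 3
11 = 3×3 + 2
3 = 1×2 + 1
2 = 2×1 + 0  (stop)
So 239/25 = [9; 1, 1, 3, 1, 2].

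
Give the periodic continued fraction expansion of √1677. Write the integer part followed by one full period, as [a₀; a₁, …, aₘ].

[40; 1, 19, 2, 19, 1, 80]

a₀ = ⌊√1677⌋ = 40.
With m₀=0, d₀=1 and mₖ₊₁ = dₖaₖ − mₖ, dₖ₊₁ = (n − mₖ₊₁²)/dₖ, aₖ₊₁ = ⌊(a₀+mₖ₊₁)/dₖ₊₁⌋:
  k=1: m=40, d=77, a=1
  k=2: m=37, d=4, a=19
  k=3: m=39, d=39, a=2
  k=4: m=39, d=4, a=19
  k=5: m=37, d=77, a=1
  k=6: m=40, d=1, a=80
d=1 and a=2a₀=80 at k=6, so the next step gives (m, d) = (40, 77) again — its k=1 value — and the period has length 6.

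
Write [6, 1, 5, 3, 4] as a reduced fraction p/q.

Using pₖ = aₖpₖ₋₁ + pₖ₋₂ and qₖ = aₖqₖ₋₁ + qₖ₋₂:
  k=0: a=6, p=6, q=1
  k=1: a=1, p=7, q=1
  k=2: a=5, p=41, q=6
  k=3: a=3, p=130, q=19
  k=4: a=4, p=561, q=82

561/82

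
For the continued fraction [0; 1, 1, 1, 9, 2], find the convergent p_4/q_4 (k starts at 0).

19/29

Using pₖ = aₖpₖ₋₁ + pₖ₋₂, qₖ = aₖqₖ₋₁ + qₖ₋₂ (with p₋₁=1, p₋₂=0, q₋₁=0, q₋₂=1):
  k=0: a=0, p=0, q=1
  k=1: a=1, p=1, q=1
  k=2: a=1, p=1, q=2
  k=3: a=1, p=2, q=3
  k=4: a=9, p=19, q=29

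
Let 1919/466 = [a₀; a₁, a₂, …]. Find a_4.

1

1919 = 4·466 + 55   →  a_0 = 4
466 = 8·55 + 26   →  a_1 = 8
55 = 2·26 + 3   →  a_2 = 2
26 = 8·3 + 2   →  a_3 = 8
3 = 1·2 + 1   →  a_4 = 1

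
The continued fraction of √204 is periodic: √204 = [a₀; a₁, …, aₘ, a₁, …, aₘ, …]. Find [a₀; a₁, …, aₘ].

a₀ = ⌊√204⌋ = 14.
With m₀=0, d₀=1 and mₖ₊₁ = dₖaₖ − mₖ, dₖ₊₁ = (n − mₖ₊₁²)/dₖ, aₖ₊₁ = ⌊(a₀+mₖ₊₁)/dₖ₊₁⌋:
  k=1: m=14, d=8, a=3
  k=2: m=10, d=13, a=1
  k=3: m=3, d=15, a=1
  k=4: m=12, d=4, a=6
  k=5: m=12, d=15, a=1
  k=6: m=3, d=13, a=1
  k=7: m=10, d=8, a=3
  k=8: m=14, d=1, a=28
d=1 and a=2a₀=28 at k=8, so the next step gives (m, d) = (14, 8) again — its k=1 value — and the period has length 8.

[14; 3, 1, 1, 6, 1, 1, 3, 28]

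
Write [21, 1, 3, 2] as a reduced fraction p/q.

196/9

Using pₖ = aₖpₖ₋₁ + pₖ₋₂ and qₖ = aₖqₖ₋₁ + qₖ₋₂:
  k=0: a=21, p=21, q=1
  k=1: a=1, p=22, q=1
  k=2: a=3, p=87, q=4
  k=3: a=2, p=196, q=9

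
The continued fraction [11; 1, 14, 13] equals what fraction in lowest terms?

2339/196

Using pₖ = aₖpₖ₋₁ + pₖ₋₂ and qₖ = aₖqₖ₋₁ + qₖ₋₂:
  k=0: a=11, p=11, q=1
  k=1: a=1, p=12, q=1
  k=2: a=14, p=179, q=15
  k=3: a=13, p=2339, q=196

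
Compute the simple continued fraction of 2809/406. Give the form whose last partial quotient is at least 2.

2809 = 6·406 + 373
406 = 1·373 + 33
373 = 11·33 + 10
33 = 3·10 + 3
10 = 3·3 + 1
3 = 3·1 + 0  (stop)
So 2809/406 = [6; 1, 11, 3, 3, 3].

[6; 1, 11, 3, 3, 3]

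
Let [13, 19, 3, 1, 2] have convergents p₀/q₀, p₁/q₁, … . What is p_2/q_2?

757/58

Using pₖ = aₖpₖ₋₁ + pₖ₋₂, qₖ = aₖqₖ₋₁ + qₖ₋₂ (with p₋₁=1, p₋₂=0, q₋₁=0, q₋₂=1):
  k=0: a=13, p=13, q=1
  k=1: a=19, p=248, q=19
  k=2: a=3, p=757, q=58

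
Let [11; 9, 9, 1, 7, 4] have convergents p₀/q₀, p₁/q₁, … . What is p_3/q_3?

Using pₖ = aₖpₖ₋₁ + pₖ₋₂, qₖ = aₖqₖ₋₁ + qₖ₋₂ (with p₋₁=1, p₋₂=0, q₋₁=0, q₋₂=1):
  k=0: a=11, p=11, q=1
  k=1: a=9, p=100, q=9
  k=2: a=9, p=911, q=82
  k=3: a=1, p=1011, q=91

1011/91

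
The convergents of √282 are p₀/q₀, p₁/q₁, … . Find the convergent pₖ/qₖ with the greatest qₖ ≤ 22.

84/5

√282 = [16; 1, 3, 1, 4, 1, 3, 1, 32, …] (period length 8).
Convergents:
  p_0/q_0 = 16/1
  p_1/q_1 = 17/1
  p_2/q_2 = 67/4
  p_3/q_3 = 84/5
  p_4/q_4 = 403/24
q_3 = 5 ≤ 22 < 24 = q_4, so the answer is 84/5.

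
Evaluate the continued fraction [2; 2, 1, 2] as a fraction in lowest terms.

19/8

Fold from the inside: start with 2/1.
  1 + 1/2 = 3/2
  2 + 2/3 = 8/3
  2 + 3/8 = 19/8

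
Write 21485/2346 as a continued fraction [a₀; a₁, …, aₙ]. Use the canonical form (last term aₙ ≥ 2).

[9; 6, 3, 10, 1, 10]

21485 = 9*2346 + 371
2346 = 6*371 + 120
371 = 3*120 + 11
120 = 10*11 + 10
11 = 1*10 + 1
10 = 10*1 + 0  (stop)
So 21485/2346 = [9; 6, 3, 10, 1, 10].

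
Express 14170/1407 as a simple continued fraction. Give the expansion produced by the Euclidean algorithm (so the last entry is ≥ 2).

[10; 14, 14, 3, 2]

14170 = 10×1407 + 100
1407 = 14×100 + 7
100 = 14×7 + 2
7 = 3×2 + 1
2 = 2×1 + 0  (stop)
So 14170/1407 = [10; 14, 14, 3, 2].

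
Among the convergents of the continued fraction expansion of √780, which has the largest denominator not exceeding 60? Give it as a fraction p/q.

√780 = [27; 1, 12, 1, 54, …] (period length 4).
Convergents:
  p_0/q_0 = 27/1
  p_1/q_1 = 28/1
  p_2/q_2 = 363/13
  p_3/q_3 = 391/14
  p_4/q_4 = 21477/769
q_3 = 14 ≤ 60 < 769 = q_4, so the answer is 391/14.

391/14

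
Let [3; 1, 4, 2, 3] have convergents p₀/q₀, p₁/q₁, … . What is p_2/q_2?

19/5

Using pₖ = aₖpₖ₋₁ + pₖ₋₂, qₖ = aₖqₖ₋₁ + qₖ₋₂ (with p₋₁=1, p₋₂=0, q₋₁=0, q₋₂=1):
  k=0: a=3, p=3, q=1
  k=1: a=1, p=4, q=1
  k=2: a=4, p=19, q=5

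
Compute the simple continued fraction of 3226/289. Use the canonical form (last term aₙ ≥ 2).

[11; 6, 6, 1, 2, 2]

3226 = 11×289 + 47
289 = 6×47 + 7
47 = 6×7 + 5
7 = 1×5 + 2
5 = 2×2 + 1
2 = 2×1 + 0  (stop)
So 3226/289 = [11; 6, 6, 1, 2, 2].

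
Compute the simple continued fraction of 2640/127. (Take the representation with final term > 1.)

[20; 1, 3, 1, 2, 2, 1, 2]

2640 = 20*127 + 100
127 = 1*100 + 27
100 = 3*27 + 19
27 = 1*19 + 8
19 = 2*8 + 3
8 = 2*3 + 2
3 = 1*2 + 1
2 = 2*1 + 0  (stop)
So 2640/127 = [20; 1, 3, 1, 2, 2, 1, 2].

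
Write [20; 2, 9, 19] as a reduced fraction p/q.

7432/363

Fold from the inside: start with 19/1.
  9 + 1/19 = 172/19
  2 + 19/172 = 363/172
  20 + 172/363 = 7432/363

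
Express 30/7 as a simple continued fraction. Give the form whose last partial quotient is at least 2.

30 = 4*7 + 2
7 = 3*2 + 1
2 = 2*1 + 0  (stop)
So 30/7 = [4; 3, 2].

[4; 3, 2]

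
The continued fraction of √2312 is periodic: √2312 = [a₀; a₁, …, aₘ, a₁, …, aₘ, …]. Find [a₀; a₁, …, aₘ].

a₀ = ⌊√2312⌋ = 48.
With m₀=0, d₀=1 and mₖ₊₁ = dₖaₖ − mₖ, dₖ₊₁ = (n − mₖ₊₁²)/dₖ, aₖ₊₁ = ⌊(a₀+mₖ₊₁)/dₖ₊₁⌋:
  k=1: m=48, d=8, a=12
  k=2: m=48, d=1, a=96
d=1 and a=2a₀=96 at k=2, so the next step gives (m, d) = (48, 8) again — its k=1 value — and the period has length 2.

[48; 12, 96]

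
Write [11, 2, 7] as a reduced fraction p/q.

172/15

Using pₖ = aₖpₖ₋₁ + pₖ₋₂ and qₖ = aₖqₖ₋₁ + qₖ₋₂:
  k=0: a=11, p=11, q=1
  k=1: a=2, p=23, q=2
  k=2: a=7, p=172, q=15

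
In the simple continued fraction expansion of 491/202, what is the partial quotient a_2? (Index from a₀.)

3

491 = 2·202 + 87   →  a_0 = 2
202 = 2·87 + 28   →  a_1 = 2
87 = 3·28 + 3   →  a_2 = 3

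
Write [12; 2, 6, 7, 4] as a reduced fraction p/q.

4798/385

Using pₖ = aₖpₖ₋₁ + pₖ₋₂ and qₖ = aₖqₖ₋₁ + qₖ₋₂:
  k=0: a=12, p=12, q=1
  k=1: a=2, p=25, q=2
  k=2: a=6, p=162, q=13
  k=3: a=7, p=1159, q=93
  k=4: a=4, p=4798, q=385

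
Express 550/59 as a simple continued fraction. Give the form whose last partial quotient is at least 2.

550 = 9×59 + 19
59 = 3×19 + 2
19 = 9×2 + 1
2 = 2×1 + 0  (stop)
So 550/59 = [9; 3, 9, 2].

[9; 3, 9, 2]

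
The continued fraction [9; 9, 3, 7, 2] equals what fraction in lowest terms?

3989/438

Fold from the inside: start with 2/1.
  7 + 1/2 = 15/2
  3 + 2/15 = 47/15
  9 + 15/47 = 438/47
  9 + 47/438 = 3989/438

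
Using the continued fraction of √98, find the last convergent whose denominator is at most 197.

√98 = [9; 1, 8, 1, 18, …] (period length 4).
Convergents:
  p_0/q_0 = 9/1
  p_1/q_1 = 10/1
  p_2/q_2 = 89/9
  p_3/q_3 = 99/10
  p_4/q_4 = 1871/189
  p_5/q_5 = 1970/199
q_4 = 189 ≤ 197 < 199 = q_5, so the answer is 1871/189.

1871/189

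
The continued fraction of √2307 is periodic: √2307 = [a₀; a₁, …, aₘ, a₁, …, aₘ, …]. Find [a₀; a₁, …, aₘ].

[48; 32, 96]

a₀ = ⌊√2307⌋ = 48.
With m₀=0, d₀=1 and mₖ₊₁ = dₖaₖ − mₖ, dₖ₊₁ = (n − mₖ₊₁²)/dₖ, aₖ₊₁ = ⌊(a₀+mₖ₊₁)/dₖ₊₁⌋:
  k=1: m=48, d=3, a=32
  k=2: m=48, d=1, a=96
d=1 and a=2a₀=96 at k=2, so the next step gives (m, d) = (48, 3) again — its k=1 value — and the period has length 2.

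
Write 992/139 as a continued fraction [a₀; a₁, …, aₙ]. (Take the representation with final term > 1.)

992 = 7·139 + 19
139 = 7·19 + 6
19 = 3·6 + 1
6 = 6·1 + 0  (stop)
So 992/139 = [7; 7, 3, 6].

[7; 7, 3, 6]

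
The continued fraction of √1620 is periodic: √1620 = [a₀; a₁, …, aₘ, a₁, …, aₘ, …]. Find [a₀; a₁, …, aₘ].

[40; 4, 80]

a₀ = ⌊√1620⌋ = 40.
With m₀=0, d₀=1 and mₖ₊₁ = dₖaₖ − mₖ, dₖ₊₁ = (n − mₖ₊₁²)/dₖ, aₖ₊₁ = ⌊(a₀+mₖ₊₁)/dₖ₊₁⌋:
  k=1: m=40, d=20, a=4
  k=2: m=40, d=1, a=80
d=1 and a=2a₀=80 at k=2, so the next step gives (m, d) = (40, 20) again — its k=1 value — and the period has length 2.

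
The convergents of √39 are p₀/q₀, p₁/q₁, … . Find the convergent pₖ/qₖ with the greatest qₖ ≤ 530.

√39 = [6; 4, 12, …] (period length 2).
Convergents:
  p_0/q_0 = 6/1
  p_1/q_1 = 25/4
  p_2/q_2 = 306/49
  p_3/q_3 = 1249/200
  p_4/q_4 = 15294/2449
q_3 = 200 ≤ 530 < 2449 = q_4, so the answer is 1249/200.

1249/200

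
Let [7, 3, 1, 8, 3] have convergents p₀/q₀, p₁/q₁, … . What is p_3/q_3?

Using pₖ = aₖpₖ₋₁ + pₖ₋₂, qₖ = aₖqₖ₋₁ + qₖ₋₂ (with p₋₁=1, p₋₂=0, q₋₁=0, q₋₂=1):
  k=0: a=7, p=7, q=1
  k=1: a=3, p=22, q=3
  k=2: a=1, p=29, q=4
  k=3: a=8, p=254, q=35

254/35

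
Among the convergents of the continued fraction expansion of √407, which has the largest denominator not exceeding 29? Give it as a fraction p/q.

464/23

√407 = [20; 5, 1, 2, 1, 5, 40, …] (period length 6).
Convergents:
  p_0/q_0 = 20/1
  p_1/q_1 = 101/5
  p_2/q_2 = 121/6
  p_3/q_3 = 343/17
  p_4/q_4 = 464/23
  p_5/q_5 = 2663/132
q_4 = 23 ≤ 29 < 132 = q_5, so the answer is 464/23.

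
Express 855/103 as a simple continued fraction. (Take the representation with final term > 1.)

855 = 8*103 + 31
103 = 3*31 + 10
31 = 3*10 + 1
10 = 10*1 + 0  (stop)
So 855/103 = [8; 3, 3, 10].

[8; 3, 3, 10]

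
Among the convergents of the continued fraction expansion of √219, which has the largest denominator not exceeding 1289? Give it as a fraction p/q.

√219 = [14; 1, 3, 1, 28, …] (period length 4).
Convergents:
  p_0/q_0 = 14/1
  p_1/q_1 = 15/1
  p_2/q_2 = 59/4
  p_3/q_3 = 74/5
  p_4/q_4 = 2131/144
  p_5/q_5 = 2205/149
  p_6/q_6 = 8746/591
  p_7/q_7 = 10951/740
  p_8/q_8 = 315374/21311
q_7 = 740 ≤ 1289 < 21311 = q_8, so the answer is 10951/740.

10951/740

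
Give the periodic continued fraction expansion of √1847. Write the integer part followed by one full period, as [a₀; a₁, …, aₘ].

[42; 1, 41, 1, 84]

a₀ = ⌊√1847⌋ = 42.
With m₀=0, d₀=1 and mₖ₊₁ = dₖaₖ − mₖ, dₖ₊₁ = (n − mₖ₊₁²)/dₖ, aₖ₊₁ = ⌊(a₀+mₖ₊₁)/dₖ₊₁⌋:
  k=1: m=42, d=83, a=1
  k=2: m=41, d=2, a=41
  k=3: m=41, d=83, a=1
  k=4: m=42, d=1, a=84
d=1 and a=2a₀=84 at k=4, so the next step gives (m, d) = (42, 83) again — its k=1 value — and the period has length 4.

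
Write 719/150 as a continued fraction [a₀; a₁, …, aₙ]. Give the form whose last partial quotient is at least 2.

[4; 1, 3, 1, 5, 5]

719 = 4*150 + 119
150 = 1*119 + 31
119 = 3*31 + 26
31 = 1*26 + 5
26 = 5*5 + 1
5 = 5*1 + 0  (stop)
So 719/150 = [4; 1, 3, 1, 5, 5].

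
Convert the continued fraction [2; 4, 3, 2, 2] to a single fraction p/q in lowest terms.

163/73

Using pₖ = aₖpₖ₋₁ + pₖ₋₂ and qₖ = aₖqₖ₋₁ + qₖ₋₂:
  k=0: a=2, p=2, q=1
  k=1: a=4, p=9, q=4
  k=2: a=3, p=29, q=13
  k=3: a=2, p=67, q=30
  k=4: a=2, p=163, q=73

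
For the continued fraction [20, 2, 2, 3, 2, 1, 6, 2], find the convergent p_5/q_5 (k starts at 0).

1143/56

Using pₖ = aₖpₖ₋₁ + pₖ₋₂, qₖ = aₖqₖ₋₁ + qₖ₋₂ (with p₋₁=1, p₋₂=0, q₋₁=0, q₋₂=1):
  k=0: a=20, p=20, q=1
  k=1: a=2, p=41, q=2
  k=2: a=2, p=102, q=5
  k=3: a=3, p=347, q=17
  k=4: a=2, p=796, q=39
  k=5: a=1, p=1143, q=56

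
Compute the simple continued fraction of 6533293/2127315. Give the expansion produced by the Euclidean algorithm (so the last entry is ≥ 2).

6533293 = 3·2127315 + 151348
2127315 = 14·151348 + 8443
151348 = 17·8443 + 7817
8443 = 1·7817 + 626
7817 = 12·626 + 305
626 = 2·305 + 16
305 = 19·16 + 1
16 = 16·1 + 0  (stop)
So 6533293/2127315 = [3; 14, 17, 1, 12, 2, 19, 16].

[3; 14, 17, 1, 12, 2, 19, 16]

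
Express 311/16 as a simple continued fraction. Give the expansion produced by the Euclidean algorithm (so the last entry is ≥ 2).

[19; 2, 3, 2]

311 = 19·16 + 7
16 = 2·7 + 2
7 = 3·2 + 1
2 = 2·1 + 0  (stop)
So 311/16 = [19; 2, 3, 2].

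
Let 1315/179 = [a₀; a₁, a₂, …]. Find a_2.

1

1315 = 7·179 + 62   →  a_0 = 7
179 = 2·62 + 55   →  a_1 = 2
62 = 1·55 + 7   →  a_2 = 1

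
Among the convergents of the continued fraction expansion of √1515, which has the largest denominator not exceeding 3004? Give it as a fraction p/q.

√1515 = [38; 1, 11, 1, 76, …] (period length 4).
Convergents:
  p_0/q_0 = 38/1
  p_1/q_1 = 39/1
  p_2/q_2 = 467/12
  p_3/q_3 = 506/13
  p_4/q_4 = 38923/1000
  p_5/q_5 = 39429/1013
  p_6/q_6 = 472642/12143
q_5 = 1013 ≤ 3004 < 12143 = q_6, so the answer is 39429/1013.

39429/1013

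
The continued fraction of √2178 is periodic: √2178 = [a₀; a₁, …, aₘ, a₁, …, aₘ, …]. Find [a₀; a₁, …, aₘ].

[46; 1, 2, 46, 2, 1, 92]

a₀ = ⌊√2178⌋ = 46.
With m₀=0, d₀=1 and mₖ₊₁ = dₖaₖ − mₖ, dₖ₊₁ = (n − mₖ₊₁²)/dₖ, aₖ₊₁ = ⌊(a₀+mₖ₊₁)/dₖ₊₁⌋:
  k=1: m=46, d=62, a=1
  k=2: m=16, d=31, a=2
  k=3: m=46, d=2, a=46
  k=4: m=46, d=31, a=2
  k=5: m=16, d=62, a=1
  k=6: m=46, d=1, a=92
d=1 and a=2a₀=92 at k=6, so the next step gives (m, d) = (46, 62) again — its k=1 value — and the period has length 6.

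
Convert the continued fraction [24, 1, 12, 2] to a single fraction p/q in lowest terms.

Using pₖ = aₖpₖ₋₁ + pₖ₋₂ and qₖ = aₖqₖ₋₁ + qₖ₋₂:
  k=0: a=24, p=24, q=1
  k=1: a=1, p=25, q=1
  k=2: a=12, p=324, q=13
  k=3: a=2, p=673, q=27

673/27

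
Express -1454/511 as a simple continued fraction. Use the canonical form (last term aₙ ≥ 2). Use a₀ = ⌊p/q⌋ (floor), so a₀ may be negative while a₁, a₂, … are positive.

[-3; 6, 2, 7, 2, 2]

-1454 = -3×511 + 79
511 = 6×79 + 37
79 = 2×37 + 5
37 = 7×5 + 2
5 = 2×2 + 1
2 = 2×1 + 0  (stop)
So -1454/511 = [-3; 6, 2, 7, 2, 2].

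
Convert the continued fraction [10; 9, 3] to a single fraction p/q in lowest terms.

283/28

Fold from the inside: start with 3/1.
  9 + 1/3 = 28/3
  10 + 3/28 = 283/28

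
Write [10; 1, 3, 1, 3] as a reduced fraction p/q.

Using pₖ = aₖpₖ₋₁ + pₖ₋₂ and qₖ = aₖqₖ₋₁ + qₖ₋₂:
  k=0: a=10, p=10, q=1
  k=1: a=1, p=11, q=1
  k=2: a=3, p=43, q=4
  k=3: a=1, p=54, q=5
  k=4: a=3, p=205, q=19

205/19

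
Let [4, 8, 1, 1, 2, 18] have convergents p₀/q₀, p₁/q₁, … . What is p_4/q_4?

177/43

Using pₖ = aₖpₖ₋₁ + pₖ₋₂, qₖ = aₖqₖ₋₁ + qₖ₋₂ (with p₋₁=1, p₋₂=0, q₋₁=0, q₋₂=1):
  k=0: a=4, p=4, q=1
  k=1: a=8, p=33, q=8
  k=2: a=1, p=37, q=9
  k=3: a=1, p=70, q=17
  k=4: a=2, p=177, q=43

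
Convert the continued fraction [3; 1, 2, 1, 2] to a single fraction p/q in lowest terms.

Fold from the inside: start with 2/1.
  1 + 1/2 = 3/2
  2 + 2/3 = 8/3
  1 + 3/8 = 11/8
  3 + 8/11 = 41/11

41/11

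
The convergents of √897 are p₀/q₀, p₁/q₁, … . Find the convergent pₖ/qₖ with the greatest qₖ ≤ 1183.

√897 = [29; 1, 18, 1, 58, …] (period length 4).
Convergents:
  p_0/q_0 = 29/1
  p_1/q_1 = 30/1
  p_2/q_2 = 569/19
  p_3/q_3 = 599/20
  p_4/q_4 = 35311/1179
  p_5/q_5 = 35910/1199
q_4 = 1179 ≤ 1183 < 1199 = q_5, so the answer is 35311/1179.

35311/1179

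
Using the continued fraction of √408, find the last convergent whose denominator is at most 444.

4060/201

√408 = [20; 5, 40, …] (period length 2).
Convergents:
  p_0/q_0 = 20/1
  p_1/q_1 = 101/5
  p_2/q_2 = 4060/201
  p_3/q_3 = 20401/1010
q_2 = 201 ≤ 444 < 1010 = q_3, so the answer is 4060/201.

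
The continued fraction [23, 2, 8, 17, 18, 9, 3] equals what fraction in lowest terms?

Using pₖ = aₖpₖ₋₁ + pₖ₋₂ and qₖ = aₖqₖ₋₁ + qₖ₋₂:
  k=0: a=23, p=23, q=1
  k=1: a=2, p=47, q=2
  k=2: a=8, p=399, q=17
  k=3: a=17, p=6830, q=291
  k=4: a=18, p=123339, q=5255
  k=5: a=9, p=1116881, q=47586
  k=6: a=3, p=3473982, q=148013

3473982/148013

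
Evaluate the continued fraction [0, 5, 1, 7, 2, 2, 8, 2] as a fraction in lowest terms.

Using pₖ = aₖpₖ₋₁ + pₖ₋₂ and qₖ = aₖqₖ₋₁ + qₖ₋₂:
  k=0: a=0, p=0, q=1
  k=1: a=5, p=1, q=5
  k=2: a=1, p=1, q=6
  k=3: a=7, p=8, q=47
  k=4: a=2, p=17, q=100
  k=5: a=2, p=42, q=247
  k=6: a=8, p=353, q=2076
  k=7: a=2, p=748, q=4399

748/4399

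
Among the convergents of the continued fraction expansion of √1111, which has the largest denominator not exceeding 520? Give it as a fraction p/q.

6633/199

√1111 = [33; 3, 66, …] (period length 2).
Convergents:
  p_0/q_0 = 33/1
  p_1/q_1 = 100/3
  p_2/q_2 = 6633/199
  p_3/q_3 = 19999/600
q_2 = 199 ≤ 520 < 600 = q_3, so the answer is 6633/199.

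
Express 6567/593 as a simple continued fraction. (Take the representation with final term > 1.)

[11; 13, 2, 10, 2]

6567 = 11·593 + 44
593 = 13·44 + 21
44 = 2·21 + 2
21 = 10·2 + 1
2 = 2·1 + 0  (stop)
So 6567/593 = [11; 13, 2, 10, 2].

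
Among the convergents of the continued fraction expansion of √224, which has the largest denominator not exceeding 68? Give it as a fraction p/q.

449/30

√224 = [14; 1, 28, …] (period length 2).
Convergents:
  p_0/q_0 = 14/1
  p_1/q_1 = 15/1
  p_2/q_2 = 434/29
  p_3/q_3 = 449/30
  p_4/q_4 = 13006/869
q_3 = 30 ≤ 68 < 869 = q_4, so the answer is 449/30.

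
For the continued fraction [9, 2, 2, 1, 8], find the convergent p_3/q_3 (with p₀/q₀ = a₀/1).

Using pₖ = aₖpₖ₋₁ + pₖ₋₂, qₖ = aₖqₖ₋₁ + qₖ₋₂ (with p₋₁=1, p₋₂=0, q₋₁=0, q₋₂=1):
  k=0: a=9, p=9, q=1
  k=1: a=2, p=19, q=2
  k=2: a=2, p=47, q=5
  k=3: a=1, p=66, q=7

66/7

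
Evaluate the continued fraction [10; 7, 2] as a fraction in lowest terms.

Fold from the inside: start with 2/1.
  7 + 1/2 = 15/2
  10 + 2/15 = 152/15

152/15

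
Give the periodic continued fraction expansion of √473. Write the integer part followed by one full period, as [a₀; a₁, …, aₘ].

a₀ = ⌊√473⌋ = 21.
With m₀=0, d₀=1 and mₖ₊₁ = dₖaₖ − mₖ, dₖ₊₁ = (n − mₖ₊₁²)/dₖ, aₖ₊₁ = ⌊(a₀+mₖ₊₁)/dₖ₊₁⌋:
  k=1: m=21, d=32, a=1
  k=2: m=11, d=11, a=2
  k=3: m=11, d=32, a=1
  k=4: m=21, d=1, a=42
d=1 and a=2a₀=42 at k=4, so the next step gives (m, d) = (21, 32) again — its k=1 value — and the period has length 4.

[21; 1, 2, 1, 42]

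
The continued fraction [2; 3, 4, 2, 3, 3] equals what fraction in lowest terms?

760/329

Using pₖ = aₖpₖ₋₁ + pₖ₋₂ and qₖ = aₖqₖ₋₁ + qₖ₋₂:
  k=0: a=2, p=2, q=1
  k=1: a=3, p=7, q=3
  k=2: a=4, p=30, q=13
  k=3: a=2, p=67, q=29
  k=4: a=3, p=231, q=100
  k=5: a=3, p=760, q=329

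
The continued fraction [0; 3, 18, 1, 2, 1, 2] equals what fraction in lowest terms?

Fold from the inside: start with 2/1.
  1 + 1/2 = 3/2
  2 + 2/3 = 8/3
  1 + 3/8 = 11/8
  18 + 8/11 = 206/11
  3 + 11/206 = 629/206
  0 + 206/629 = 206/629

206/629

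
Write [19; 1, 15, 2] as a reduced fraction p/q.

658/33

Fold from the inside: start with 2/1.
  15 + 1/2 = 31/2
  1 + 2/31 = 33/31
  19 + 31/33 = 658/33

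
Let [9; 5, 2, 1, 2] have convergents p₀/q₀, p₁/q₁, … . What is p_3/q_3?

147/16

Using pₖ = aₖpₖ₋₁ + pₖ₋₂, qₖ = aₖqₖ₋₁ + qₖ₋₂ (with p₋₁=1, p₋₂=0, q₋₁=0, q₋₂=1):
  k=0: a=9, p=9, q=1
  k=1: a=5, p=46, q=5
  k=2: a=2, p=101, q=11
  k=3: a=1, p=147, q=16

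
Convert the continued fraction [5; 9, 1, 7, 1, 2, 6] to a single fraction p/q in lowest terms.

Using pₖ = aₖpₖ₋₁ + pₖ₋₂ and qₖ = aₖqₖ₋₁ + qₖ₋₂:
  k=0: a=5, p=5, q=1
  k=1: a=9, p=46, q=9
  k=2: a=1, p=51, q=10
  k=3: a=7, p=403, q=79
  k=4: a=1, p=454, q=89
  k=5: a=2, p=1311, q=257
  k=6: a=6, p=8320, q=1631

8320/1631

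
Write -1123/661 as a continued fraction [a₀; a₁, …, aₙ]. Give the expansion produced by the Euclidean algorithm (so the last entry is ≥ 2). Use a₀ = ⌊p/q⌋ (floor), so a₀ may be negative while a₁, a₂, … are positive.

[-2; 3, 3, 9, 7]

-1123 = -2*661 + 199
661 = 3*199 + 64
199 = 3*64 + 7
64 = 9*7 + 1
7 = 7*1 + 0  (stop)
So -1123/661 = [-2; 3, 3, 9, 7].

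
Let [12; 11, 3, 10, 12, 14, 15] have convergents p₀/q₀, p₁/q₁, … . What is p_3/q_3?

4243/351

Using pₖ = aₖpₖ₋₁ + pₖ₋₂, qₖ = aₖqₖ₋₁ + qₖ₋₂ (with p₋₁=1, p₋₂=0, q₋₁=0, q₋₂=1):
  k=0: a=12, p=12, q=1
  k=1: a=11, p=133, q=11
  k=2: a=3, p=411, q=34
  k=3: a=10, p=4243, q=351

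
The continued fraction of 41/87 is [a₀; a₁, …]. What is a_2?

8

41 = 0·87 + 41   →  a_0 = 0
87 = 2·41 + 5   →  a_1 = 2
41 = 8·5 + 1   →  a_2 = 8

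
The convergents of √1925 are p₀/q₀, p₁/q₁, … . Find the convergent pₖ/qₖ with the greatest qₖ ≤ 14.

√1925 = [43; 1, 6, 1, 86, …] (period length 4).
Convergents:
  p_0/q_0 = 43/1
  p_1/q_1 = 44/1
  p_2/q_2 = 307/7
  p_3/q_3 = 351/8
  p_4/q_4 = 30493/695
q_3 = 8 ≤ 14 < 695 = q_4, so the answer is 351/8.

351/8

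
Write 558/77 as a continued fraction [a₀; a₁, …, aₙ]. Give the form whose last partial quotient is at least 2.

558 = 7*77 + 19
77 = 4*19 + 1
19 = 19*1 + 0  (stop)
So 558/77 = [7; 4, 19].

[7; 4, 19]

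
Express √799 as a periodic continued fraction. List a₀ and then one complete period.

[28; 3, 1, 3, 56]

a₀ = ⌊√799⌋ = 28.
With m₀=0, d₀=1 and mₖ₊₁ = dₖaₖ − mₖ, dₖ₊₁ = (n − mₖ₊₁²)/dₖ, aₖ₊₁ = ⌊(a₀+mₖ₊₁)/dₖ₊₁⌋:
  k=1: m=28, d=15, a=3
  k=2: m=17, d=34, a=1
  k=3: m=17, d=15, a=3
  k=4: m=28, d=1, a=56
d=1 and a=2a₀=56 at k=4, so the next step gives (m, d) = (28, 15) again — its k=1 value — and the period has length 4.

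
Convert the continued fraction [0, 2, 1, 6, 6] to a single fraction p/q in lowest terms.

43/123

Using pₖ = aₖpₖ₋₁ + pₖ₋₂ and qₖ = aₖqₖ₋₁ + qₖ₋₂:
  k=0: a=0, p=0, q=1
  k=1: a=2, p=1, q=2
  k=2: a=1, p=1, q=3
  k=3: a=6, p=7, q=20
  k=4: a=6, p=43, q=123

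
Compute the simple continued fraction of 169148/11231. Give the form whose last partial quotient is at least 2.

169148 = 15*11231 + 683
11231 = 16*683 + 303
683 = 2*303 + 77
303 = 3*77 + 72
77 = 1*72 + 5
72 = 14*5 + 2
5 = 2*2 + 1
2 = 2*1 + 0  (stop)
So 169148/11231 = [15; 16, 2, 3, 1, 14, 2, 2].

[15; 16, 2, 3, 1, 14, 2, 2]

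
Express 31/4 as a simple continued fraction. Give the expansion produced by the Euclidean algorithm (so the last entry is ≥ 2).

31 = 7×4 + 3
4 = 1×3 + 1
3 = 3×1 + 0  (stop)
So 31/4 = [7; 1, 3].

[7; 1, 3]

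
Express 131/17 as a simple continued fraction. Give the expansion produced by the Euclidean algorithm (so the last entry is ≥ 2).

[7; 1, 2, 2, 2]

131 = 7×17 + 12
17 = 1×12 + 5
12 = 2×5 + 2
5 = 2×2 + 1
2 = 2×1 + 0  (stop)
So 131/17 = [7; 1, 2, 2, 2].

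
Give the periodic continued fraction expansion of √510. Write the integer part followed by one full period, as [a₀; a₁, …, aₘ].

[22; 1, 1, 2, 1, 1, 44]

a₀ = ⌊√510⌋ = 22.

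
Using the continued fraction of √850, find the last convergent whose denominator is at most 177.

2449/84

√850 = [29; 6, 2, 6, 58, …] (period length 4).
Convergents:
  p_0/q_0 = 29/1
  p_1/q_1 = 175/6
  p_2/q_2 = 379/13
  p_3/q_3 = 2449/84
  p_4/q_4 = 142421/4885
q_3 = 84 ≤ 177 < 4885 = q_4, so the answer is 2449/84.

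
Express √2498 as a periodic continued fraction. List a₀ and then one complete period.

[49; 1, 48, 1, 98]

a₀ = ⌊√2498⌋ = 49.
With m₀=0, d₀=1 and mₖ₊₁ = dₖaₖ − mₖ, dₖ₊₁ = (n − mₖ₊₁²)/dₖ, aₖ₊₁ = ⌊(a₀+mₖ₊₁)/dₖ₊₁⌋:
  k=1: m=49, d=97, a=1
  k=2: m=48, d=2, a=48
  k=3: m=48, d=97, a=1
  k=4: m=49, d=1, a=98
d=1 and a=2a₀=98 at k=4, so the next step gives (m, d) = (49, 97) again — its k=1 value — and the period has length 4.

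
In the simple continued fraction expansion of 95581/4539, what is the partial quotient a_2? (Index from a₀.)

95581 = 21·4539 + 262   →  a_0 = 21
4539 = 17·262 + 85   →  a_1 = 17
262 = 3·85 + 7   →  a_2 = 3

3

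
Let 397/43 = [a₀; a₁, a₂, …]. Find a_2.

3

397 = 9·43 + 10   →  a_0 = 9
43 = 4·10 + 3   →  a_1 = 4
10 = 3·3 + 1   →  a_2 = 3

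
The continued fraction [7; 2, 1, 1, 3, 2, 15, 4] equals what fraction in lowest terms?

19015/2573

Fold from the inside: start with 4/1.
  15 + 1/4 = 61/4
  2 + 4/61 = 126/61
  3 + 61/126 = 439/126
  1 + 126/439 = 565/439
  1 + 439/565 = 1004/565
  2 + 565/1004 = 2573/1004
  7 + 1004/2573 = 19015/2573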